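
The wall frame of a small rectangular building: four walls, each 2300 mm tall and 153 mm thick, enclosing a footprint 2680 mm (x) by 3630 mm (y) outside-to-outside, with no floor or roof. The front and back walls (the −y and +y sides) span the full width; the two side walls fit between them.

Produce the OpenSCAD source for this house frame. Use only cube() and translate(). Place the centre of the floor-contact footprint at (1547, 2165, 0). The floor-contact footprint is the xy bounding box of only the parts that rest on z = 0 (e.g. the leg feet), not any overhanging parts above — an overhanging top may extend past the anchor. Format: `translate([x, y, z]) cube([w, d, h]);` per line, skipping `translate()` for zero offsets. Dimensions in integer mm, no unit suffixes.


translate([207, 350, 0]) cube([2680, 153, 2300]);
translate([207, 3827, 0]) cube([2680, 153, 2300]);
translate([207, 503, 0]) cube([153, 3324, 2300]);
translate([2734, 503, 0]) cube([153, 3324, 2300]);


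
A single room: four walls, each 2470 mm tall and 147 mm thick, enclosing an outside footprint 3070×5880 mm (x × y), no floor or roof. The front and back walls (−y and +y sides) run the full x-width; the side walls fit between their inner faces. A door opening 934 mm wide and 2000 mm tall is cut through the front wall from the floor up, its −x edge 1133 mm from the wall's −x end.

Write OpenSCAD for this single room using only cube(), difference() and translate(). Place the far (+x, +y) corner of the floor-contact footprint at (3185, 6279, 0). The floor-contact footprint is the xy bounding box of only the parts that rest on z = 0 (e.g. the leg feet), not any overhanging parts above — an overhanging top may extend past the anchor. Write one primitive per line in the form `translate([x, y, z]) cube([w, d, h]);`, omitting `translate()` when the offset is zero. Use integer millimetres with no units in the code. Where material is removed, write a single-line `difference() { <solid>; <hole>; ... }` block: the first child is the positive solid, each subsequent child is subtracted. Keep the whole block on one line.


difference() { translate([115, 399, 0]) cube([3070, 147, 2470]); translate([1248, 399, 0]) cube([934, 147, 2000]); }
translate([115, 6132, 0]) cube([3070, 147, 2470]);
translate([115, 546, 0]) cube([147, 5586, 2470]);
translate([3038, 546, 0]) cube([147, 5586, 2470]);


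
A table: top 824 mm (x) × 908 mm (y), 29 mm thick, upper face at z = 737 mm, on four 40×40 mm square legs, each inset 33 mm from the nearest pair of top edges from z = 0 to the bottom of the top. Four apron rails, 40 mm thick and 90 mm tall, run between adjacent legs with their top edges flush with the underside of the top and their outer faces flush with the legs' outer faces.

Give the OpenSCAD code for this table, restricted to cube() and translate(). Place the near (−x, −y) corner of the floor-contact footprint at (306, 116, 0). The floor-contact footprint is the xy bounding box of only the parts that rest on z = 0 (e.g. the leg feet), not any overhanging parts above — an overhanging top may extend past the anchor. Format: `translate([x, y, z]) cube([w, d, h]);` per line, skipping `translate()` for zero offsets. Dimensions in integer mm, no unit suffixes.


// leg_h = 737 - 29 = 708
// apron z = 708 - 90 = 618
translate([273, 83, 708]) cube([824, 908, 29]);
translate([306, 116, 0]) cube([40, 40, 708]);
translate([1024, 116, 0]) cube([40, 40, 708]);
translate([306, 918, 0]) cube([40, 40, 708]);
translate([1024, 918, 0]) cube([40, 40, 708]);
translate([346, 116, 618]) cube([678, 40, 90]);
translate([346, 918, 618]) cube([678, 40, 90]);
translate([306, 156, 618]) cube([40, 762, 90]);
translate([1024, 156, 618]) cube([40, 762, 90]);


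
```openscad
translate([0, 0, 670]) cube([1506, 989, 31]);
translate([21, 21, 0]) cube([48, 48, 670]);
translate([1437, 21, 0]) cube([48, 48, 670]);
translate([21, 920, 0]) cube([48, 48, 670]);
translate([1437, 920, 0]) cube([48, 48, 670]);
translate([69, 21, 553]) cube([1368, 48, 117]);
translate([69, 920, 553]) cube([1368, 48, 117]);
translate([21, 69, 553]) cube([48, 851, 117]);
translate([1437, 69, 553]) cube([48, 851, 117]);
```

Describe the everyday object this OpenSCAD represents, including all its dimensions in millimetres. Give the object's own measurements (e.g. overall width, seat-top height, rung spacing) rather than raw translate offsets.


A rectangular dining table. The top is 1506×989×31 mm with its upper surface at z = 701 mm. It stands on four 48×48 mm square legs, each inset 21 mm from the nearest pair of top edges, running from the floor to the underside of the top. Four apron rails, 48 mm thick and 117 mm tall, run between adjacent legs with their top edges flush with the underside of the top and their outer faces flush with the legs' outer faces.


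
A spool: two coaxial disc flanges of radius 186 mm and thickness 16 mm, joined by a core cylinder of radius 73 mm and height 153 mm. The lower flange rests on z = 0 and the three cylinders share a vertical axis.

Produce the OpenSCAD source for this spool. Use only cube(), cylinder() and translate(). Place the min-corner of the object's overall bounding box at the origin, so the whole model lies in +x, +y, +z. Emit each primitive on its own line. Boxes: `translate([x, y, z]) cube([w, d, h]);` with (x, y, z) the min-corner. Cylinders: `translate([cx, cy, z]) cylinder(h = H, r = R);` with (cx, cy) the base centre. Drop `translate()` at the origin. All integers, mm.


translate([186, 186, 0]) cylinder(h = 16, r = 186);
translate([186, 186, 16]) cylinder(h = 153, r = 73);
translate([186, 186, 169]) cylinder(h = 16, r = 186);


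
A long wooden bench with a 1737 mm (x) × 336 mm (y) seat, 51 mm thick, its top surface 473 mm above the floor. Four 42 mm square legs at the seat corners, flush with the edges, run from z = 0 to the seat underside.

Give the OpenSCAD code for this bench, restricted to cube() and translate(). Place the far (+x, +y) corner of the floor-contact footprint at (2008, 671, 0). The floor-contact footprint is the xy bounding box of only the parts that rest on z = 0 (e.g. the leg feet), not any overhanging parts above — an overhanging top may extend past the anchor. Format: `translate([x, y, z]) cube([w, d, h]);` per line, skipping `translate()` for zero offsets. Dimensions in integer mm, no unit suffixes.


// leg_h = 473 − 51 = 422
translate([271, 335, 422]) cube([1737, 336, 51]);
translate([271, 335, 0]) cube([42, 42, 422]);
translate([271, 629, 0]) cube([42, 42, 422]);
translate([1966, 335, 0]) cube([42, 42, 422]);
translate([1966, 629, 0]) cube([42, 42, 422]);


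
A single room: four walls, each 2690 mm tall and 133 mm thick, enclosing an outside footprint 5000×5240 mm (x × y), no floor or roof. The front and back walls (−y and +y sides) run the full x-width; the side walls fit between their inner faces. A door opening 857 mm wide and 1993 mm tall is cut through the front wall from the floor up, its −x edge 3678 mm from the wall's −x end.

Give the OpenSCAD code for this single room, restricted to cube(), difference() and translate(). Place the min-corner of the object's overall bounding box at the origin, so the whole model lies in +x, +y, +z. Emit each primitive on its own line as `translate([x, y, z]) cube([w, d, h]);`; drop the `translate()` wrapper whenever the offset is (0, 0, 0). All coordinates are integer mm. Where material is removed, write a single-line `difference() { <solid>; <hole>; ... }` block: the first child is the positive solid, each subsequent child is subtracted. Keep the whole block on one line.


difference() { cube([5000, 133, 2690]); translate([3678, 0, 0]) cube([857, 133, 1993]); }
translate([0, 5107, 0]) cube([5000, 133, 2690]);
translate([0, 133, 0]) cube([133, 4974, 2690]);
translate([4867, 133, 0]) cube([133, 4974, 2690]);


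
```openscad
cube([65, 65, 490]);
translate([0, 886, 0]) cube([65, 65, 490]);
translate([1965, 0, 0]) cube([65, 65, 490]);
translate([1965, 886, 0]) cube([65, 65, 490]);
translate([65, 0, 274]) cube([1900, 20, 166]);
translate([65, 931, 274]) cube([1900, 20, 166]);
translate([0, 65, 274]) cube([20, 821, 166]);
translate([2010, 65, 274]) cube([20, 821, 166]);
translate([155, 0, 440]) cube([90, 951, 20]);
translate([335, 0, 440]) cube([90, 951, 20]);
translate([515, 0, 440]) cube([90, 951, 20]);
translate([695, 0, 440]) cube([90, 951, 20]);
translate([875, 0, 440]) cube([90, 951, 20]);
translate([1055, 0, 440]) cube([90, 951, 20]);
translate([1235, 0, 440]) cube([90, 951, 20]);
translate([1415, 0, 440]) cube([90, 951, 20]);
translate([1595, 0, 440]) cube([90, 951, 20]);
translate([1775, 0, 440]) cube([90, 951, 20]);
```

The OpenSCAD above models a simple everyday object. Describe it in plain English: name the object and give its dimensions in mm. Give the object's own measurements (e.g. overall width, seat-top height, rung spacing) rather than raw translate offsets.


A bed frame 2030 mm long (x) by 951 mm wide (y). Four 65×65 mm corner posts, 490 mm tall, at the corners of the footprint. Four rails of 20 mm thickness and 166 mm height run between adjacent posts with their undersides at z = 274 mm, their outer faces flush with the outside of the frame (the two x-running rails run between the posts' inner faces; the two y-running rails run between the posts' inner faces). 10 slats, each 90 mm wide (x) and 20 mm thick, lie across the top of the two x-running rails, running the full 951 mm width of the frame in y; along x they sit between the end posts with a 90 mm gap after the −x posts and between neighbouring slats, leaving 100 mm before the +x posts.


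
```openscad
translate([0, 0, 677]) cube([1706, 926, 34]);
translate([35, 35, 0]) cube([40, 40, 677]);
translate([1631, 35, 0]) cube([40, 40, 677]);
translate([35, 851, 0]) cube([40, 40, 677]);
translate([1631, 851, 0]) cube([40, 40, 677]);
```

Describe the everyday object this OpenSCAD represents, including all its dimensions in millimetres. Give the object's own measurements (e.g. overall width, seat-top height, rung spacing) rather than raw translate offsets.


A table: top 1706 mm (x) × 926 mm (y), 34 mm thick, upper face at z = 711 mm, on four 40×40 mm square legs, each inset 35 mm from the nearest pair of top edges from z = 0 to the bottom of the top.


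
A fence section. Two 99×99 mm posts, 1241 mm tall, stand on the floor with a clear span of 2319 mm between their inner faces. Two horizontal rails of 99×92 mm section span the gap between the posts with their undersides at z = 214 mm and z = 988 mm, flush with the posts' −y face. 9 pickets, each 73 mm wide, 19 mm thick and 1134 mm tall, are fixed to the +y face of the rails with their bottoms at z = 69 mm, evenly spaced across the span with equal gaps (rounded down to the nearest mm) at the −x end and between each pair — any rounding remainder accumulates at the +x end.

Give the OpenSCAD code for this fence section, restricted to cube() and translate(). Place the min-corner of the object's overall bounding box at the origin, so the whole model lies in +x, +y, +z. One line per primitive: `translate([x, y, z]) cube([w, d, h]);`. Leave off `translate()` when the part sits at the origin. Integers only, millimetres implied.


cube([99, 99, 1241]);
translate([2418, 0, 0]) cube([99, 99, 1241]);
translate([99, 0, 214]) cube([2319, 99, 92]);
translate([99, 0, 988]) cube([2319, 99, 92]);
translate([265, 99, 69]) cube([73, 19, 1134]);
translate([504, 99, 69]) cube([73, 19, 1134]);
translate([743, 99, 69]) cube([73, 19, 1134]);
translate([982, 99, 69]) cube([73, 19, 1134]);
translate([1221, 99, 69]) cube([73, 19, 1134]);
translate([1460, 99, 69]) cube([73, 19, 1134]);
translate([1699, 99, 69]) cube([73, 19, 1134]);
translate([1938, 99, 69]) cube([73, 19, 1134]);
translate([2177, 99, 69]) cube([73, 19, 1134]);


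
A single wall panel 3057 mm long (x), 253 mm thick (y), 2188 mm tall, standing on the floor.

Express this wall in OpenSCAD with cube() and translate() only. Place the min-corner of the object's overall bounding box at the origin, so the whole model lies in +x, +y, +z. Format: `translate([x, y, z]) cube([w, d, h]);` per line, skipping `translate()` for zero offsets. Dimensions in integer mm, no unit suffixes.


cube([3057, 253, 2188]);


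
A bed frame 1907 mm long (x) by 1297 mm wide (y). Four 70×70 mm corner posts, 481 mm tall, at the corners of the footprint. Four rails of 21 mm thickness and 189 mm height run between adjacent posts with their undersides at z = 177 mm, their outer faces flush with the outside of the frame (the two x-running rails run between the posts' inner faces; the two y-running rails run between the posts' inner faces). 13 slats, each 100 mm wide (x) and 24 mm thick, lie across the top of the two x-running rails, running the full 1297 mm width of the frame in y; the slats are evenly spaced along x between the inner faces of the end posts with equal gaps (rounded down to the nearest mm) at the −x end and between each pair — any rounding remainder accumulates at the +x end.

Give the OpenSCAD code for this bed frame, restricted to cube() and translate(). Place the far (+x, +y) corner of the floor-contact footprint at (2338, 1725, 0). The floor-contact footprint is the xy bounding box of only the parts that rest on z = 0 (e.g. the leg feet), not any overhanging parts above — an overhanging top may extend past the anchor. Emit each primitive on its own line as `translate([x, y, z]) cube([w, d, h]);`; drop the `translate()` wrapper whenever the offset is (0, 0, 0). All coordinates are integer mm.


// slat z = rail_z + rail_h = 177 + 189 = 366
// slat gap = ⌊(1767 − 13·100) / 14⌋ = 33
translate([431, 428, 0]) cube([70, 70, 481]);
translate([431, 1655, 0]) cube([70, 70, 481]);
translate([2268, 428, 0]) cube([70, 70, 481]);
translate([2268, 1655, 0]) cube([70, 70, 481]);
translate([501, 428, 177]) cube([1767, 21, 189]);
translate([501, 1704, 177]) cube([1767, 21, 189]);
translate([431, 498, 177]) cube([21, 1157, 189]);
translate([2317, 498, 177]) cube([21, 1157, 189]);
translate([534, 428, 366]) cube([100, 1297, 24]);
translate([667, 428, 366]) cube([100, 1297, 24]);
translate([800, 428, 366]) cube([100, 1297, 24]);
translate([933, 428, 366]) cube([100, 1297, 24]);
translate([1066, 428, 366]) cube([100, 1297, 24]);
translate([1199, 428, 366]) cube([100, 1297, 24]);
translate([1332, 428, 366]) cube([100, 1297, 24]);
translate([1465, 428, 366]) cube([100, 1297, 24]);
translate([1598, 428, 366]) cube([100, 1297, 24]);
translate([1731, 428, 366]) cube([100, 1297, 24]);
translate([1864, 428, 366]) cube([100, 1297, 24]);
translate([1997, 428, 366]) cube([100, 1297, 24]);
translate([2130, 428, 366]) cube([100, 1297, 24]);


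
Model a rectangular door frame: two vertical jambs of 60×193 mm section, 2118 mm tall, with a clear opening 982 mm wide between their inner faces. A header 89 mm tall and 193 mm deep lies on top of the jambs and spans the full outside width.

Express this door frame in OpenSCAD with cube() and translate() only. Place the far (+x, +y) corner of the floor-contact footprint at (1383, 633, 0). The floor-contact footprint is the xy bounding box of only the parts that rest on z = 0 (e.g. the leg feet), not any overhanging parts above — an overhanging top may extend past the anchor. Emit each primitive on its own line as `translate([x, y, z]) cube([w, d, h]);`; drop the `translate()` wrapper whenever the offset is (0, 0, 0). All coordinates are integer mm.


translate([281, 440, 0]) cube([60, 193, 2118]);
translate([1323, 440, 0]) cube([60, 193, 2118]);
translate([281, 440, 2118]) cube([1102, 193, 89]);


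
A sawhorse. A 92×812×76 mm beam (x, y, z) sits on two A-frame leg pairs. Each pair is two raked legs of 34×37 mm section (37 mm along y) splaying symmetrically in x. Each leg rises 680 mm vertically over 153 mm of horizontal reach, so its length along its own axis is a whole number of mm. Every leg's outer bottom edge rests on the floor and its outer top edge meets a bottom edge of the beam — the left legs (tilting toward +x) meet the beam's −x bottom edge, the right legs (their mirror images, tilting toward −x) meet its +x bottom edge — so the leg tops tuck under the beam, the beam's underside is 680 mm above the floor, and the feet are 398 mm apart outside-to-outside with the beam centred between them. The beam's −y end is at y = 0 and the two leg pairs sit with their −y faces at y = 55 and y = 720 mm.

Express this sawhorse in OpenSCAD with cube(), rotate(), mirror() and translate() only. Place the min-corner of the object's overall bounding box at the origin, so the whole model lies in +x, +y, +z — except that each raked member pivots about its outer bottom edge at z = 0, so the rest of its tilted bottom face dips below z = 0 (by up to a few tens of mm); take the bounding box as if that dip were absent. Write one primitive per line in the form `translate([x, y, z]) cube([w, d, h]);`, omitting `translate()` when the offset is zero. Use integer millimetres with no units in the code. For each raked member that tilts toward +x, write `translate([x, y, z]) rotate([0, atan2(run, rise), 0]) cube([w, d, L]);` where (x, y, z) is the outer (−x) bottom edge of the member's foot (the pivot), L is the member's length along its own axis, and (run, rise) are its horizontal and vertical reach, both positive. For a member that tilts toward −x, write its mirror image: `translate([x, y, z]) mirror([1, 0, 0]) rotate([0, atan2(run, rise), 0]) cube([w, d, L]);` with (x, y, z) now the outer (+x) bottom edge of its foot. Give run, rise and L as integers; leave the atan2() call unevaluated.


translate([153, 0, 680]) cube([92, 812, 76]);
translate([0, 55, 0]) rotate([0, atan2(153, 680), 0]) cube([34, 37, 697]);
translate([398, 55, 0]) mirror([1, 0, 0]) rotate([0, atan2(153, 680), 0]) cube([34, 37, 697]);
translate([0, 720, 0]) rotate([0, atan2(153, 680), 0]) cube([34, 37, 697]);
translate([398, 720, 0]) mirror([1, 0, 0]) rotate([0, atan2(153, 680), 0]) cube([34, 37, 697]);


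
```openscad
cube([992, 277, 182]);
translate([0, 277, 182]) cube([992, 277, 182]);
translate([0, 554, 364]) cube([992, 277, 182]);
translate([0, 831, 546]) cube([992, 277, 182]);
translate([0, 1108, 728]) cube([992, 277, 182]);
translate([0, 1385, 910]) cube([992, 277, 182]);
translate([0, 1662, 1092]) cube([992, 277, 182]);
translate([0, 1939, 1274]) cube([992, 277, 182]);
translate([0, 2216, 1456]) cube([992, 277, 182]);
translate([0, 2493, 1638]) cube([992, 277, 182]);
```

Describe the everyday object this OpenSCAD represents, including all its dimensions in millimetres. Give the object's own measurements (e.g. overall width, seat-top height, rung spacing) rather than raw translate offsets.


A straight staircase of 10 solid steps. Each step is 992 mm wide (x), 277 mm deep (y, the going) and 182 mm tall (the rise). The first step rests on the floor; each subsequent step sits one going further in +y and one rise higher in +z, directly behind and above the previous step with no overlap.


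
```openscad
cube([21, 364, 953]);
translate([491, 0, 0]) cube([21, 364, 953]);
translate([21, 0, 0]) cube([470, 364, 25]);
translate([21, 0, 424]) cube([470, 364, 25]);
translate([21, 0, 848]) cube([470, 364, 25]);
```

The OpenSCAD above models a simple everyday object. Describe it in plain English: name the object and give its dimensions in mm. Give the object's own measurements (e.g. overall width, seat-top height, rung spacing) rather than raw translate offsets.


An open bookshelf. Two side panels, each 21 mm thick, 364 mm deep and 953 mm tall, stand 512 mm apart (outside-to-outside). Between them sit 3 shelves, each 25 mm thick and 364 mm deep, spanning the full gap between the sides. The bottom shelf rests on the floor (its underside at z = 0) and the clear gap between one shelf's top and the next shelf's underside is 399 mm.


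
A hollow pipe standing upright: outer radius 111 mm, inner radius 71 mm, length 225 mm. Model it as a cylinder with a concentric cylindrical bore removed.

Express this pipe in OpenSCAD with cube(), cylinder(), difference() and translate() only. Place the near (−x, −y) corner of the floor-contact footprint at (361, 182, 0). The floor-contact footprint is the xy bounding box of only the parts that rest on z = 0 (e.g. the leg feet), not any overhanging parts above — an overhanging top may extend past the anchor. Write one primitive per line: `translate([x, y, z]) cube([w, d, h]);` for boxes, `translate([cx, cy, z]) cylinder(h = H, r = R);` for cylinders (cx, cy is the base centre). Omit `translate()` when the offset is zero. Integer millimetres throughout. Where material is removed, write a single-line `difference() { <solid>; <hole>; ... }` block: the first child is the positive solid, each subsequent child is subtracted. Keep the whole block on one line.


difference() { translate([472, 293, 0]) cylinder(h = 225, r = 111); translate([472, 293, 0]) cylinder(h = 225, r = 71); }


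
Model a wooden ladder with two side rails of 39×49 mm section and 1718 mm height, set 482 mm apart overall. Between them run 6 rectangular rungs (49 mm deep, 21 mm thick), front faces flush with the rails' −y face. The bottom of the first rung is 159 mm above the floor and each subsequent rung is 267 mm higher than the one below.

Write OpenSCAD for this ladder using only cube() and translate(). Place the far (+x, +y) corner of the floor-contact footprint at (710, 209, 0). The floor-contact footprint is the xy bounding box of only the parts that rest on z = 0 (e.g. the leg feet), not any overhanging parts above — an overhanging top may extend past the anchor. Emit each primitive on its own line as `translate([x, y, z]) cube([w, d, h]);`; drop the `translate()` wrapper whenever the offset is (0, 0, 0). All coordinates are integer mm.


// rung span = 482 - 2*39 = 404
// rung[k] z = 159 + k*267
translate([228, 160, 0]) cube([39, 49, 1718]);
translate([671, 160, 0]) cube([39, 49, 1718]);
translate([267, 160, 159]) cube([404, 49, 21]);
translate([267, 160, 426]) cube([404, 49, 21]);
translate([267, 160, 693]) cube([404, 49, 21]);
translate([267, 160, 960]) cube([404, 49, 21]);
translate([267, 160, 1227]) cube([404, 49, 21]);
translate([267, 160, 1494]) cube([404, 49, 21]);


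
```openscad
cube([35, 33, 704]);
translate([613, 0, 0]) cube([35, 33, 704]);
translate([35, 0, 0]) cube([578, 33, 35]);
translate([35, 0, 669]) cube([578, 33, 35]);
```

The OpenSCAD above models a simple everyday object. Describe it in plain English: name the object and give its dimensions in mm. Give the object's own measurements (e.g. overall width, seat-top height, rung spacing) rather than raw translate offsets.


A rectangular picture frame lying in the x–z plane (depth along y). The opening is 578 mm wide (x) by 634 mm tall (z), surrounded by a border 35 mm wide on all four sides. The frame is 33 mm deep and is made of two full-height vertical stiles with two horizontal rails fitted between them.


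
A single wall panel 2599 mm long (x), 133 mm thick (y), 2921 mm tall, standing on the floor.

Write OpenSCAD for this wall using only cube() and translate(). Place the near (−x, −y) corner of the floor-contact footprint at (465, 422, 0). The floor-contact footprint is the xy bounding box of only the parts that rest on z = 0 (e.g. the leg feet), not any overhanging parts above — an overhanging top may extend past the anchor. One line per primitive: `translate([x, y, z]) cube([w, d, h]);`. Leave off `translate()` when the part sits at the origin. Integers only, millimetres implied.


translate([465, 422, 0]) cube([2599, 133, 2921]);


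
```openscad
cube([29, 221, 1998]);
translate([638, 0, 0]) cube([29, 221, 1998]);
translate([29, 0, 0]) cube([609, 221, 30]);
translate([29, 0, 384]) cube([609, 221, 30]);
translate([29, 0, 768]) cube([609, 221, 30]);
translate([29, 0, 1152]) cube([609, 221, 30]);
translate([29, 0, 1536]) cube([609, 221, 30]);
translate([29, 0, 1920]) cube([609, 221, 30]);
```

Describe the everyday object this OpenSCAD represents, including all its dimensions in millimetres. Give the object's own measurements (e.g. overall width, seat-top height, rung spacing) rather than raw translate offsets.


An open bookshelf. Two side panels, each 29 mm thick, 221 mm deep and 1998 mm tall, stand 667 mm apart (outside-to-outside). Between them sit 6 shelves, each 30 mm thick and 221 mm deep, spanning the full gap between the sides. The bottom shelf rests on the floor (its underside at z = 0) and the clear gap between one shelf's top and the next shelf's underside is 354 mm.


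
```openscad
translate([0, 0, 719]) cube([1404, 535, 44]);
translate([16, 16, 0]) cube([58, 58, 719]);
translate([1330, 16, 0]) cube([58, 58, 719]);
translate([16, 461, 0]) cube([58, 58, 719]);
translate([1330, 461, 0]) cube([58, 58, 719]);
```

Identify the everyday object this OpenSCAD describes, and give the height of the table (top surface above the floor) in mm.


A table. The table height is 763 mm.

A 1404×535×44 slab sits at z = 719 on four 58 mm square posts — a table. The top surface is at 719 + 44 = 763 mm.


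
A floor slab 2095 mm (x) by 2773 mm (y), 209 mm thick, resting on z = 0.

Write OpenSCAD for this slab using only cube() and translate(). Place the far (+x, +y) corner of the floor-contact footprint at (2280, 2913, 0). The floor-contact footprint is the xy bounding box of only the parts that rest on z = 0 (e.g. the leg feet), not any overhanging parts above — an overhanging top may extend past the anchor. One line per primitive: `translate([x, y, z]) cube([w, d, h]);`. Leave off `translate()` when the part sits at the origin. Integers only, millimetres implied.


translate([185, 140, 0]) cube([2095, 2773, 209]);


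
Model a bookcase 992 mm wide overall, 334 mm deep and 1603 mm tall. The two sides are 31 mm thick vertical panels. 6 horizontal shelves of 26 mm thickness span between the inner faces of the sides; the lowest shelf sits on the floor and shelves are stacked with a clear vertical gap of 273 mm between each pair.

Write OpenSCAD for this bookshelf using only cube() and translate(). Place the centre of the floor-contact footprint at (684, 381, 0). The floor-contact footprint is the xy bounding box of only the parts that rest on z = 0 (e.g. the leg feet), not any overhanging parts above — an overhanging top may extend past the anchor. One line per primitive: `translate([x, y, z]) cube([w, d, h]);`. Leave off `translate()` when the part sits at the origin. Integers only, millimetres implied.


translate([188, 214, 0]) cube([31, 334, 1603]);
translate([1149, 214, 0]) cube([31, 334, 1603]);
translate([219, 214, 0]) cube([930, 334, 26]);
translate([219, 214, 299]) cube([930, 334, 26]);
translate([219, 214, 598]) cube([930, 334, 26]);
translate([219, 214, 897]) cube([930, 334, 26]);
translate([219, 214, 1196]) cube([930, 334, 26]);
translate([219, 214, 1495]) cube([930, 334, 26]);


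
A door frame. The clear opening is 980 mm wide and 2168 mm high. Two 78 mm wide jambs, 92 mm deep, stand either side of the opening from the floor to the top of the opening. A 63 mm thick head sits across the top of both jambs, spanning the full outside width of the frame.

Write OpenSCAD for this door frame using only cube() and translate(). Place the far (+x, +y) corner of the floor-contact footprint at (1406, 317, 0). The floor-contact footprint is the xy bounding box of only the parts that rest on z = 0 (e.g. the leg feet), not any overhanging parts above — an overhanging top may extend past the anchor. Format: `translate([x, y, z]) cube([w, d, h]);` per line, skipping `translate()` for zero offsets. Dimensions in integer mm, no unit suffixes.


translate([270, 225, 0]) cube([78, 92, 2168]);
translate([1328, 225, 0]) cube([78, 92, 2168]);
translate([270, 225, 2168]) cube([1136, 92, 63]);


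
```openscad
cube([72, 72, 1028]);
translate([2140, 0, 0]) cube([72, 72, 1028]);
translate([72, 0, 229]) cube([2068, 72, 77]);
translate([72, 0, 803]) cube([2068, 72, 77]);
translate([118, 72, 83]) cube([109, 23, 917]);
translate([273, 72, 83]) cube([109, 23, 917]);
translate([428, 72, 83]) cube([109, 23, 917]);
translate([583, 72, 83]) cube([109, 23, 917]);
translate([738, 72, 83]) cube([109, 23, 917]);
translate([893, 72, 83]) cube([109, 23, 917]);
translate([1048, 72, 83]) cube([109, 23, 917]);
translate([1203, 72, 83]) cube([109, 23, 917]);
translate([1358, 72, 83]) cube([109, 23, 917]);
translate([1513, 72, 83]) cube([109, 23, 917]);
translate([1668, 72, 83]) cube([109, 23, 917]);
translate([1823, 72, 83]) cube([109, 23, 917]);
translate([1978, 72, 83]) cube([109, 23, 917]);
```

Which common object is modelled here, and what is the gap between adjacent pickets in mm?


A fence section. The picket gap is 46 mm.

Two posts, two rails, 13 pickets — a fence section. Span 2068 mm holds 13 pickets of 109 mm with 14 equal gaps: ⌊(2068 − 13·109) / 14⌋ = 46 mm.


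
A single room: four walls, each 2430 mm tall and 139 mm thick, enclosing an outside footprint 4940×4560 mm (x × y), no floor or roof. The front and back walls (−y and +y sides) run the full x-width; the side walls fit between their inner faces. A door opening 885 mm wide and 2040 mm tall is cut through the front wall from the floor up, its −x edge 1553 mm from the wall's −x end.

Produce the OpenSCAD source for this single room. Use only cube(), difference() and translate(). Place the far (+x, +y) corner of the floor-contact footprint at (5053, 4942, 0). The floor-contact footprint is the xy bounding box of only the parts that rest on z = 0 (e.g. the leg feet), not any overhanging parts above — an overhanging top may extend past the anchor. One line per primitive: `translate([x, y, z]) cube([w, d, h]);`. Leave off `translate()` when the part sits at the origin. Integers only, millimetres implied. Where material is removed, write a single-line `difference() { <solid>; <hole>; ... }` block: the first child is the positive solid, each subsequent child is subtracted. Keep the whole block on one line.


difference() { translate([113, 382, 0]) cube([4940, 139, 2430]); translate([1666, 382, 0]) cube([885, 139, 2040]); }
translate([113, 4803, 0]) cube([4940, 139, 2430]);
translate([113, 521, 0]) cube([139, 4282, 2430]);
translate([4914, 521, 0]) cube([139, 4282, 2430]);


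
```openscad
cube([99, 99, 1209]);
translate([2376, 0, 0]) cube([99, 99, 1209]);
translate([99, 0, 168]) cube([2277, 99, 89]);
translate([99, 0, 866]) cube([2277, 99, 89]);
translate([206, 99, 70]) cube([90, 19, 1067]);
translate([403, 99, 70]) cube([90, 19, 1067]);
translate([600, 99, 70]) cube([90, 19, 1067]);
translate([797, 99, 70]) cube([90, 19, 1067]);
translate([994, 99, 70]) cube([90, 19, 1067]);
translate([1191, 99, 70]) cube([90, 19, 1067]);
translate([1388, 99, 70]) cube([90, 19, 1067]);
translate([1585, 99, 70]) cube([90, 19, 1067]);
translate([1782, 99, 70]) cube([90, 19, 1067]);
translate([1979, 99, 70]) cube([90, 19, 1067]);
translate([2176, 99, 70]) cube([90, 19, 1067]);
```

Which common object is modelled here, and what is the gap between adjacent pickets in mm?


A fence section. The picket gap is 107 mm.

Two posts, two rails, 11 pickets — a fence section. Span 2277 mm holds 11 pickets of 90 mm with 12 equal gaps: ⌊(2277 − 11·90) / 12⌋ = 107 mm.


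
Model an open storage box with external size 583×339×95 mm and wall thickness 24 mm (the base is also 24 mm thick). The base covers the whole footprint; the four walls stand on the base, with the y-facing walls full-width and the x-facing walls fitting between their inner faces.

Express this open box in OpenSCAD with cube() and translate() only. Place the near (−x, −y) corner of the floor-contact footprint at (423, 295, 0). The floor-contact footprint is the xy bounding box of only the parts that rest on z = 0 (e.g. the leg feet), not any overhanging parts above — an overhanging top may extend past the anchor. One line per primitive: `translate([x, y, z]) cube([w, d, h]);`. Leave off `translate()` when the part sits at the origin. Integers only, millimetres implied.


translate([423, 295, 0]) cube([583, 339, 24]);
translate([423, 295, 24]) cube([583, 24, 71]);
translate([423, 610, 24]) cube([583, 24, 71]);
translate([423, 319, 24]) cube([24, 291, 71]);
translate([982, 319, 24]) cube([24, 291, 71]);


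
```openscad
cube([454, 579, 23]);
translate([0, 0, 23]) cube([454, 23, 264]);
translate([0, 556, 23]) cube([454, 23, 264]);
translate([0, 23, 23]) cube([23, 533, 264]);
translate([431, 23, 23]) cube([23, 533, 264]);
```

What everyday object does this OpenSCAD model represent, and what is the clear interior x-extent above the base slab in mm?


An open box. The internal width is 408 mm.

A 454×579 base slab with four walls standing on it — an open box. The base is 454 mm wide and the walls are 23 mm thick, so the internal width is 454 − 2 × 23 = 408 mm.


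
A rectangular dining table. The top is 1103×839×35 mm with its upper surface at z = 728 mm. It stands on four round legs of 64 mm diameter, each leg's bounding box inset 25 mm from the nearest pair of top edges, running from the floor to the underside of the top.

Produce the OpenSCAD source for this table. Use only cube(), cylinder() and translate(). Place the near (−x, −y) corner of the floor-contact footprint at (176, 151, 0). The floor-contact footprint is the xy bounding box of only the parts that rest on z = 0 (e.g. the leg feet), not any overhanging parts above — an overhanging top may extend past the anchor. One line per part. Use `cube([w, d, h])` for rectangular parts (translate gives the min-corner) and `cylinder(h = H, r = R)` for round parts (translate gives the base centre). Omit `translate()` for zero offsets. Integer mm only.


// leg_h = 728 - 35 = 693
translate([151, 126, 693]) cube([1103, 839, 35]);
translate([208, 183, 0]) cylinder(h = 693, r = 32);
translate([1197, 183, 0]) cylinder(h = 693, r = 32);
translate([208, 908, 0]) cylinder(h = 693, r = 32);
translate([1197, 908, 0]) cylinder(h = 693, r = 32);


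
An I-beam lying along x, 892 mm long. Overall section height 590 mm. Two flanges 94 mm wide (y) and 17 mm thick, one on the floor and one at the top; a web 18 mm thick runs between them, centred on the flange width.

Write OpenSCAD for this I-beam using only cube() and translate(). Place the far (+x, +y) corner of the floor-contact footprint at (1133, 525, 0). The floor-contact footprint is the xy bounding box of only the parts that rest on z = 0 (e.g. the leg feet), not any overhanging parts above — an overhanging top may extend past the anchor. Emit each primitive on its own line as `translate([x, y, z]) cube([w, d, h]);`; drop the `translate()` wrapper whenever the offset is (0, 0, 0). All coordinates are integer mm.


translate([241, 431, 0]) cube([892, 94, 17]);
translate([241, 469, 17]) cube([892, 18, 556]);
translate([241, 431, 573]) cube([892, 94, 17]);


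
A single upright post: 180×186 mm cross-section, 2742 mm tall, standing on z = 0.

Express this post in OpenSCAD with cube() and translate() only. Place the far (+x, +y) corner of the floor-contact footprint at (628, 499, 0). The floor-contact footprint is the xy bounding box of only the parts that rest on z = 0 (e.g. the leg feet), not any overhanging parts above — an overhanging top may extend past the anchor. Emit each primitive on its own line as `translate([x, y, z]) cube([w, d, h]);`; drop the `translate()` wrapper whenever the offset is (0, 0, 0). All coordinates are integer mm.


translate([448, 313, 0]) cube([180, 186, 2742]);


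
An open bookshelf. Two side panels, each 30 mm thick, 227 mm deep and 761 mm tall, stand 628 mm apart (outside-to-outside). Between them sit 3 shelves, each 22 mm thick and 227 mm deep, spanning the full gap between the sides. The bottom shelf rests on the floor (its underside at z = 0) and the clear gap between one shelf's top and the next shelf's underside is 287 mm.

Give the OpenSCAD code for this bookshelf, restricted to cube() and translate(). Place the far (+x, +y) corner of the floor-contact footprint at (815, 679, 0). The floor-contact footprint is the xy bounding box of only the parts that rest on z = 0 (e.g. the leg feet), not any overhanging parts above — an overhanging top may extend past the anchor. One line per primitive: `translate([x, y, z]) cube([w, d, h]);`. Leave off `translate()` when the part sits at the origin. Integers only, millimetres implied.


translate([187, 452, 0]) cube([30, 227, 761]);
translate([785, 452, 0]) cube([30, 227, 761]);
translate([217, 452, 0]) cube([568, 227, 22]);
translate([217, 452, 309]) cube([568, 227, 22]);
translate([217, 452, 618]) cube([568, 227, 22]);


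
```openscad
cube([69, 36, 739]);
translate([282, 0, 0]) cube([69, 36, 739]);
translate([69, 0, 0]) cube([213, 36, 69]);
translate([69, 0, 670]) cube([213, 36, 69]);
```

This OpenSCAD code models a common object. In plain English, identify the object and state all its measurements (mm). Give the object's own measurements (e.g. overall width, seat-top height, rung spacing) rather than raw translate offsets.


A rectangular picture frame lying in the x–z plane (depth along y). The opening is 213 mm wide (x) by 601 mm tall (z), surrounded by a border 69 mm wide on all four sides. The frame is 36 mm deep and is made of two full-height vertical stiles with two horizontal rails fitted between them.


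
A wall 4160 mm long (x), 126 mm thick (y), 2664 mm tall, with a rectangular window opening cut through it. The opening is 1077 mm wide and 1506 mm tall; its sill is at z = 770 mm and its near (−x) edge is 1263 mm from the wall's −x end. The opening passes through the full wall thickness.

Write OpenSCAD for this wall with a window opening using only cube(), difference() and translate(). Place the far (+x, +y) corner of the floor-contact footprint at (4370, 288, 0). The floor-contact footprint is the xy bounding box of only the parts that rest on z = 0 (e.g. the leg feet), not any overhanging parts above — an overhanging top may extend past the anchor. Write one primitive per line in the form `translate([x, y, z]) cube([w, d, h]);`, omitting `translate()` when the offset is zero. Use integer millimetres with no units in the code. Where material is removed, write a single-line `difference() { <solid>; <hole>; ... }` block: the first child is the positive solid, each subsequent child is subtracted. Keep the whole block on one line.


difference() { translate([210, 162, 0]) cube([4160, 126, 2664]); translate([1473, 162, 770]) cube([1077, 126, 1506]); }


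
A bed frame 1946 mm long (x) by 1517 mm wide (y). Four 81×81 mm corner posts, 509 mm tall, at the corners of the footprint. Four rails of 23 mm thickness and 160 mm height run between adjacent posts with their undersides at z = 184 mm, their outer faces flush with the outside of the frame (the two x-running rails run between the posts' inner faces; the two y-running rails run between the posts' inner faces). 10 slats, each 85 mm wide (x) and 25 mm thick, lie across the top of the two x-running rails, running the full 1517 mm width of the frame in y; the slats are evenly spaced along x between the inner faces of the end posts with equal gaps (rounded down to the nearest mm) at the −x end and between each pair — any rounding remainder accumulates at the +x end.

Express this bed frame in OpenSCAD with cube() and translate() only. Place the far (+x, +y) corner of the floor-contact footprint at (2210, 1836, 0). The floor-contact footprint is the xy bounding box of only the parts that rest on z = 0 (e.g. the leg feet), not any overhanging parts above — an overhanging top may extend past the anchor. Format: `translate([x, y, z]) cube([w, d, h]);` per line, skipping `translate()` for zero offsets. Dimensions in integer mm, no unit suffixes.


// slat z = rail_z + rail_h = 184 + 160 = 344
// slat gap = ⌊(1784 − 10·85) / 11⌋ = 84
translate([264, 319, 0]) cube([81, 81, 509]);
translate([264, 1755, 0]) cube([81, 81, 509]);
translate([2129, 319, 0]) cube([81, 81, 509]);
translate([2129, 1755, 0]) cube([81, 81, 509]);
translate([345, 319, 184]) cube([1784, 23, 160]);
translate([345, 1813, 184]) cube([1784, 23, 160]);
translate([264, 400, 184]) cube([23, 1355, 160]);
translate([2187, 400, 184]) cube([23, 1355, 160]);
translate([429, 319, 344]) cube([85, 1517, 25]);
translate([598, 319, 344]) cube([85, 1517, 25]);
translate([767, 319, 344]) cube([85, 1517, 25]);
translate([936, 319, 344]) cube([85, 1517, 25]);
translate([1105, 319, 344]) cube([85, 1517, 25]);
translate([1274, 319, 344]) cube([85, 1517, 25]);
translate([1443, 319, 344]) cube([85, 1517, 25]);
translate([1612, 319, 344]) cube([85, 1517, 25]);
translate([1781, 319, 344]) cube([85, 1517, 25]);
translate([1950, 319, 344]) cube([85, 1517, 25]);
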